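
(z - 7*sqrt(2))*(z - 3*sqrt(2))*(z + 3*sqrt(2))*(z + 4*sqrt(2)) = z^4 - 3*sqrt(2)*z^3 - 74*z^2 + 54*sqrt(2)*z + 1008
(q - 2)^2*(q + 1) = q^3 - 3*q^2 + 4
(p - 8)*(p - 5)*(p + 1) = p^3 - 12*p^2 + 27*p + 40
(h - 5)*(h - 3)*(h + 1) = h^3 - 7*h^2 + 7*h + 15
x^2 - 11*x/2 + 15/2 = (x - 3)*(x - 5/2)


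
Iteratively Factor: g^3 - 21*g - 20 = (g + 4)*(g^2 - 4*g - 5) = (g - 5)*(g + 4)*(g + 1)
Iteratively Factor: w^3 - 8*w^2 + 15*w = (w - 5)*(w^2 - 3*w) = w*(w - 5)*(w - 3)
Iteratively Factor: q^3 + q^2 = (q)*(q^2 + q) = q*(q + 1)*(q)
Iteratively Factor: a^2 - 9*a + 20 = (a - 5)*(a - 4)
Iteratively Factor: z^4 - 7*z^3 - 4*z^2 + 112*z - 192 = (z - 4)*(z^3 - 3*z^2 - 16*z + 48) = (z - 4)^2*(z^2 + z - 12) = (z - 4)^2*(z - 3)*(z + 4)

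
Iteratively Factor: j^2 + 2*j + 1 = (j + 1)*(j + 1)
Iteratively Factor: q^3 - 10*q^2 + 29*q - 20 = (q - 5)*(q^2 - 5*q + 4) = (q - 5)*(q - 1)*(q - 4)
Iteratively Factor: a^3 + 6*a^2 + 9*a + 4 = (a + 1)*(a^2 + 5*a + 4) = (a + 1)*(a + 4)*(a + 1)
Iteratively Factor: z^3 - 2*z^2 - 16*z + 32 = (z - 2)*(z^2 - 16) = (z - 4)*(z - 2)*(z + 4)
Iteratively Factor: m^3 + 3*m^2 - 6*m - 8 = (m - 2)*(m^2 + 5*m + 4) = (m - 2)*(m + 1)*(m + 4)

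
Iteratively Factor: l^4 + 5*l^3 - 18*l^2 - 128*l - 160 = (l + 4)*(l^3 + l^2 - 22*l - 40) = (l - 5)*(l + 4)*(l^2 + 6*l + 8) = (l - 5)*(l + 2)*(l + 4)*(l + 4)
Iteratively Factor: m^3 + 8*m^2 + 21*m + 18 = (m + 3)*(m^2 + 5*m + 6) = (m + 2)*(m + 3)*(m + 3)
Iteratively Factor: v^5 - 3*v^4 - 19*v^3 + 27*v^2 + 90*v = (v + 3)*(v^4 - 6*v^3 - v^2 + 30*v) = (v - 5)*(v + 3)*(v^3 - v^2 - 6*v) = (v - 5)*(v + 2)*(v + 3)*(v^2 - 3*v) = (v - 5)*(v - 3)*(v + 2)*(v + 3)*(v)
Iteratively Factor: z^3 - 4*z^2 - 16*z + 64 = (z - 4)*(z^2 - 16) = (z - 4)*(z + 4)*(z - 4)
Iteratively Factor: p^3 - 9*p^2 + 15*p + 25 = (p + 1)*(p^2 - 10*p + 25) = (p - 5)*(p + 1)*(p - 5)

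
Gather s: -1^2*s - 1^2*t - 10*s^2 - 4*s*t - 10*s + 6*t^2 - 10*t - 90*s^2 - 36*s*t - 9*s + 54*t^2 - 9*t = -100*s^2 + s*(-40*t - 20) + 60*t^2 - 20*t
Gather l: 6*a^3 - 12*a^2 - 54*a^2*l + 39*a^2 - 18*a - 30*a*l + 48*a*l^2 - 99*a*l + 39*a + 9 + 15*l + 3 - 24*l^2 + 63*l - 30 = 6*a^3 + 27*a^2 + 21*a + l^2*(48*a - 24) + l*(-54*a^2 - 129*a + 78) - 18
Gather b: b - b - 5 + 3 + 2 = 0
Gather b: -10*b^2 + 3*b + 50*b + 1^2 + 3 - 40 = -10*b^2 + 53*b - 36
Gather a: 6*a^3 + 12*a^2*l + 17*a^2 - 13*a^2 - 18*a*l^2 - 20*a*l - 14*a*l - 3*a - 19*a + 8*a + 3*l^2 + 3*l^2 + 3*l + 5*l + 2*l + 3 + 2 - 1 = 6*a^3 + a^2*(12*l + 4) + a*(-18*l^2 - 34*l - 14) + 6*l^2 + 10*l + 4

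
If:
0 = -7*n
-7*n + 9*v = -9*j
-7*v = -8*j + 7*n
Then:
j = 0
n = 0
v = 0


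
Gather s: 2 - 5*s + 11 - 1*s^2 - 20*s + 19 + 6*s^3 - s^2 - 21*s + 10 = 6*s^3 - 2*s^2 - 46*s + 42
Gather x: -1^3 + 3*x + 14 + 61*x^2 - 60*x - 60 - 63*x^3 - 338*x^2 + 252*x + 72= -63*x^3 - 277*x^2 + 195*x + 25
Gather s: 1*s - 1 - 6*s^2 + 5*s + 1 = -6*s^2 + 6*s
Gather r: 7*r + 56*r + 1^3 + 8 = 63*r + 9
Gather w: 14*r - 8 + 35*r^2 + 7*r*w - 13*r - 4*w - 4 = 35*r^2 + r + w*(7*r - 4) - 12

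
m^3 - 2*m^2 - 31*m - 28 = (m - 7)*(m + 1)*(m + 4)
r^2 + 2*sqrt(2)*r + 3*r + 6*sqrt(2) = (r + 3)*(r + 2*sqrt(2))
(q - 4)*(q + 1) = q^2 - 3*q - 4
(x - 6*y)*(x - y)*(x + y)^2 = x^4 - 5*x^3*y - 7*x^2*y^2 + 5*x*y^3 + 6*y^4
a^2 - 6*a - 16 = (a - 8)*(a + 2)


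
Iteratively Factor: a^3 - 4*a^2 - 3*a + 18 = (a - 3)*(a^2 - a - 6) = (a - 3)^2*(a + 2)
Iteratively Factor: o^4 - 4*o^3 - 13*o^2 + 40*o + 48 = (o - 4)*(o^3 - 13*o - 12) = (o - 4)*(o + 1)*(o^2 - o - 12) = (o - 4)*(o + 1)*(o + 3)*(o - 4)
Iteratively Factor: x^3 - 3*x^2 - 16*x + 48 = (x - 3)*(x^2 - 16) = (x - 3)*(x + 4)*(x - 4)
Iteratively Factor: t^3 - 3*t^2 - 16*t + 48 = (t - 4)*(t^2 + t - 12) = (t - 4)*(t + 4)*(t - 3)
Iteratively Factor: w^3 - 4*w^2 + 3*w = (w - 3)*(w^2 - w) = w*(w - 3)*(w - 1)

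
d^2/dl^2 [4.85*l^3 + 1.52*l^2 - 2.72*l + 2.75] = 29.1*l + 3.04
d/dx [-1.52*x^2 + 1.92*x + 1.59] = 1.92 - 3.04*x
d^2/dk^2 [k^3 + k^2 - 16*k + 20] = 6*k + 2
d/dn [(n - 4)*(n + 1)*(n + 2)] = 3*n^2 - 2*n - 10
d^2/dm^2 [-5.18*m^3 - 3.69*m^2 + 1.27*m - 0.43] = -31.08*m - 7.38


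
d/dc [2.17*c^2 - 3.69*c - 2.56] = 4.34*c - 3.69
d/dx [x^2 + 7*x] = 2*x + 7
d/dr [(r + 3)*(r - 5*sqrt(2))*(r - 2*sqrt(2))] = 3*r^2 - 14*sqrt(2)*r + 6*r - 21*sqrt(2) + 20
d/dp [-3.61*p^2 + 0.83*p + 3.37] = 0.83 - 7.22*p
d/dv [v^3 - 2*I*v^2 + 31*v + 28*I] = 3*v^2 - 4*I*v + 31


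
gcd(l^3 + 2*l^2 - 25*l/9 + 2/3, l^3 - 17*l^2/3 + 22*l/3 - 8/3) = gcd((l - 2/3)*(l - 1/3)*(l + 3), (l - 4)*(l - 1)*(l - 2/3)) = l - 2/3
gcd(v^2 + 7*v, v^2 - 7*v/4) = v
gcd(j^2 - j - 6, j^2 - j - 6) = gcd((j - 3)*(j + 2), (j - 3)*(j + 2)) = j^2 - j - 6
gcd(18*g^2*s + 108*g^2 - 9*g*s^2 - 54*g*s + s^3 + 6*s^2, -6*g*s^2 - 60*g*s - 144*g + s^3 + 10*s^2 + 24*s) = -6*g*s - 36*g + s^2 + 6*s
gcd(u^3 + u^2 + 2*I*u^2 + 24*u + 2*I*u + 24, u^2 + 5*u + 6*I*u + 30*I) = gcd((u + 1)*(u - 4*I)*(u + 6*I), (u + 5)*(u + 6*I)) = u + 6*I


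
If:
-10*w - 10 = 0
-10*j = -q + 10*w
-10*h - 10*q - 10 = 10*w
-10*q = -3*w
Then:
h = 3/10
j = 97/100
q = -3/10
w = -1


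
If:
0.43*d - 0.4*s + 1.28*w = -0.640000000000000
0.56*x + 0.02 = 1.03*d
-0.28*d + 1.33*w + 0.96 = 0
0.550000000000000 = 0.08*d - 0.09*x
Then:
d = -6.39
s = -11.89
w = -2.07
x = -11.79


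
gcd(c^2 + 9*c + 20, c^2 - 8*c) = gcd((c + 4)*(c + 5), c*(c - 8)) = 1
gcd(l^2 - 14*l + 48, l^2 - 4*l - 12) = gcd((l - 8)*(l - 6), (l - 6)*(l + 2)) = l - 6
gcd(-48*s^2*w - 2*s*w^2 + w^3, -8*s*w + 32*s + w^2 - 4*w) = 8*s - w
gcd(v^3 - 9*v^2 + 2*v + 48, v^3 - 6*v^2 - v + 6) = 1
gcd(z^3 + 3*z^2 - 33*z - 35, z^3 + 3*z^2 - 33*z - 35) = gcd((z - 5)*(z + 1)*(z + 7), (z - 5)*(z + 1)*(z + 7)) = z^3 + 3*z^2 - 33*z - 35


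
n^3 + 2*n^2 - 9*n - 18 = (n - 3)*(n + 2)*(n + 3)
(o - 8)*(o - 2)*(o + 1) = o^3 - 9*o^2 + 6*o + 16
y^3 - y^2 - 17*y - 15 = (y - 5)*(y + 1)*(y + 3)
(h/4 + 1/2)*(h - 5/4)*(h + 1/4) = h^3/4 + h^2/4 - 37*h/64 - 5/32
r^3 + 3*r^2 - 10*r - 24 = (r - 3)*(r + 2)*(r + 4)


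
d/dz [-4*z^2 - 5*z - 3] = -8*z - 5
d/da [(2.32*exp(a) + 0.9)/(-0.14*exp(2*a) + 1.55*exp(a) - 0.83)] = (0.3248*exp(2*a) + 0.252*exp(a) - 3.3206)*exp(a)/(0.0196*exp(4*a) - 0.434*exp(3*a) + 2.6349*exp(2*a) - 2.573*exp(a) + 0.6889)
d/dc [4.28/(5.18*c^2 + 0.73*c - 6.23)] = (-44.3408*c - 3.1244)/(5.18*c^2 + 0.73*c - 6.23)^2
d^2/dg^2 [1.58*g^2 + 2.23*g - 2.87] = 3.16000000000000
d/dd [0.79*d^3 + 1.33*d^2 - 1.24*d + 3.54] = 2.37*d^2 + 2.66*d - 1.24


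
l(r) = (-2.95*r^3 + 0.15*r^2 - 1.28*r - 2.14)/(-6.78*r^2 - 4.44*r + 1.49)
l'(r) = (13.56*r + 4.44)*(-2.95*r^3 + 0.15*r^2 - 1.28*r - 2.14)/(-6.78*r^2 - 4.44*r + 1.49)^2 + (-8.85*r^2 + 0.3*r - 1.28)/(-6.78*r^2 - 4.44*r + 1.49)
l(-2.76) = -1.70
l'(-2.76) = 0.35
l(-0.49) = -0.55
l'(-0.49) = -1.14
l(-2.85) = -1.74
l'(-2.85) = 0.36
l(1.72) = 0.72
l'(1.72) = 0.26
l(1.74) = 0.73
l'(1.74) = 0.27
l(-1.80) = -1.43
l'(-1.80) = 0.16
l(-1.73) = -1.42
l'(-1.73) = 0.11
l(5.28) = 2.08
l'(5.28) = 0.42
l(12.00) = 4.95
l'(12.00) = 0.43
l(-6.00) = -3.00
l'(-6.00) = 0.42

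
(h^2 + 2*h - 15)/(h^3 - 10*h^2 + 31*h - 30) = (h + 5)/(h^2 - 7*h + 10)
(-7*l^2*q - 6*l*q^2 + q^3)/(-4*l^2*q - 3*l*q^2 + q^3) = (-7*l + q)/(-4*l + q)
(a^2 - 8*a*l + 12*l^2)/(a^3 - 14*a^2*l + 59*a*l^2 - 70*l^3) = (a - 6*l)/(a^2 - 12*a*l + 35*l^2)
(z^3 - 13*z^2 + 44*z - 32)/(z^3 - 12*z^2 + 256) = (z^2 - 5*z + 4)/(z^2 - 4*z - 32)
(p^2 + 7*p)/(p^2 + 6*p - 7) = p/(p - 1)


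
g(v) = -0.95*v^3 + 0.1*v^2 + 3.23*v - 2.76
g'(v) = -2.85*v^2 + 0.2*v + 3.23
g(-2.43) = 3.61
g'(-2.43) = -14.08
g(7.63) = -394.28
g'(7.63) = -161.16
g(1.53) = -0.99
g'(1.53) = -3.14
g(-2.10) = -0.30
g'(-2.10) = -9.76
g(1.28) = -0.45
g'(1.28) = -1.18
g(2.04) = -3.82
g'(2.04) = -8.22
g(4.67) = -82.25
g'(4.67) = -57.99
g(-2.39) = 3.06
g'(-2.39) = -13.53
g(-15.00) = 3177.54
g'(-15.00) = -641.02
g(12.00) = -1591.20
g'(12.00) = -404.77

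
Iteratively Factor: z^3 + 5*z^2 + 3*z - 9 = (z - 1)*(z^2 + 6*z + 9) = (z - 1)*(z + 3)*(z + 3)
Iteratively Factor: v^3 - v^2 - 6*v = (v + 2)*(v^2 - 3*v) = (v - 3)*(v + 2)*(v)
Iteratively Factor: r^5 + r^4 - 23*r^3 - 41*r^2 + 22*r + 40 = (r + 1)*(r^4 - 23*r^2 - 18*r + 40) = (r - 5)*(r + 1)*(r^3 + 5*r^2 + 2*r - 8) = (r - 5)*(r - 1)*(r + 1)*(r^2 + 6*r + 8) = (r - 5)*(r - 1)*(r + 1)*(r + 2)*(r + 4)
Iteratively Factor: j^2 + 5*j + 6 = (j + 3)*(j + 2)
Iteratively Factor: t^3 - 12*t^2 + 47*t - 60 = (t - 4)*(t^2 - 8*t + 15) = (t - 4)*(t - 3)*(t - 5)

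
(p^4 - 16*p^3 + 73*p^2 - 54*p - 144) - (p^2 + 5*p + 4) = p^4 - 16*p^3 + 72*p^2 - 59*p - 148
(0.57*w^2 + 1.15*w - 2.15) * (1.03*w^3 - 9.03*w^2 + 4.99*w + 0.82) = 0.5871*w^5 - 3.9626*w^4 - 9.7547*w^3 + 25.6204*w^2 - 9.7855*w - 1.763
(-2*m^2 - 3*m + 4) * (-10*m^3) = 20*m^5 + 30*m^4 - 40*m^3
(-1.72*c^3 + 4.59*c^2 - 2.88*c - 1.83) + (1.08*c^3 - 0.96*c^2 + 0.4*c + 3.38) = -0.64*c^3 + 3.63*c^2 - 2.48*c + 1.55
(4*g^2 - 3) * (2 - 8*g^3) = -32*g^5 + 24*g^3 + 8*g^2 - 6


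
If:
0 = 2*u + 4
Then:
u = -2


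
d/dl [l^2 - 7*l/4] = 2*l - 7/4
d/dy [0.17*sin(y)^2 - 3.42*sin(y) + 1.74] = (0.34*sin(y) - 3.42)*cos(y)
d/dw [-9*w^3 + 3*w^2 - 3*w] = -27*w^2 + 6*w - 3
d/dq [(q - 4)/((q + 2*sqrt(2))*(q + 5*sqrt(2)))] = (-q^2 + 8*q + 20 + 28*sqrt(2))/(q^4 + 14*sqrt(2)*q^3 + 138*q^2 + 280*sqrt(2)*q + 400)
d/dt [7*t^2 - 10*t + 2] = 14*t - 10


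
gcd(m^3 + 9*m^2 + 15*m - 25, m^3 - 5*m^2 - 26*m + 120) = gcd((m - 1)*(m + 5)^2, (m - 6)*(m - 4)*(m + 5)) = m + 5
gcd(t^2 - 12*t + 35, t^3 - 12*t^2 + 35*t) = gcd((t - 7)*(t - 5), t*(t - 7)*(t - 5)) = t^2 - 12*t + 35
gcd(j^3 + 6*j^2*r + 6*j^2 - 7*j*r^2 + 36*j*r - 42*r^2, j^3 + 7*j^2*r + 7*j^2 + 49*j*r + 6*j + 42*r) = j^2 + 7*j*r + 6*j + 42*r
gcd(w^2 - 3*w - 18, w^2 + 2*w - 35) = 1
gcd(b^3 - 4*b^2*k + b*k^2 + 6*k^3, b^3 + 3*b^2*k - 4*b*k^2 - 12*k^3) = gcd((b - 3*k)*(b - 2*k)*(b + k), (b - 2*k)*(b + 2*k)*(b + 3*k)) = b - 2*k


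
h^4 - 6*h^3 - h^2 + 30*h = h*(h - 5)*(h - 3)*(h + 2)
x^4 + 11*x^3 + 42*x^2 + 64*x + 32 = (x + 1)*(x + 2)*(x + 4)^2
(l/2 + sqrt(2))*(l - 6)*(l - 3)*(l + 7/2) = l^4/2 - 11*l^3/4 + sqrt(2)*l^3 - 11*sqrt(2)*l^2/2 - 27*l^2/4 - 27*sqrt(2)*l/2 + 63*l/2 + 63*sqrt(2)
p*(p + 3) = p^2 + 3*p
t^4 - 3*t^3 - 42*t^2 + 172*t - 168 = (t - 6)*(t - 2)^2*(t + 7)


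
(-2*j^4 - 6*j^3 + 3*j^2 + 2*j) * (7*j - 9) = -14*j^5 - 24*j^4 + 75*j^3 - 13*j^2 - 18*j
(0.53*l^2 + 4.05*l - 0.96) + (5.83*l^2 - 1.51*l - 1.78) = 6.36*l^2 + 2.54*l - 2.74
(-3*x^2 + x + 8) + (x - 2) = -3*x^2 + 2*x + 6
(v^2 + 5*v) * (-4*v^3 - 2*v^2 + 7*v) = -4*v^5 - 22*v^4 - 3*v^3 + 35*v^2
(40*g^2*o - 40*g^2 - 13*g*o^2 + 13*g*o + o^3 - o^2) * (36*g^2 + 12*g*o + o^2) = 1440*g^4*o - 1440*g^4 + 12*g^3*o^2 - 12*g^3*o - 80*g^2*o^3 + 80*g^2*o^2 - g*o^4 + g*o^3 + o^5 - o^4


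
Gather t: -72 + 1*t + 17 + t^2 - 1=t^2 + t - 56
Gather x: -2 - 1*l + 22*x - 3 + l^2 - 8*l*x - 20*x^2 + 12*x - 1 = l^2 - l - 20*x^2 + x*(34 - 8*l) - 6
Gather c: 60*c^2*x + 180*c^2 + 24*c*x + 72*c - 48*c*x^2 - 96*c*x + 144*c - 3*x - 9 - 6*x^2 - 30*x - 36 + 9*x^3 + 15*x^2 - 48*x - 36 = c^2*(60*x + 180) + c*(-48*x^2 - 72*x + 216) + 9*x^3 + 9*x^2 - 81*x - 81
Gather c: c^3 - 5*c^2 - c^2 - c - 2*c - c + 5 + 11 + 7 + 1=c^3 - 6*c^2 - 4*c + 24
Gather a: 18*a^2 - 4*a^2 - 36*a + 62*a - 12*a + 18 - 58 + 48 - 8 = 14*a^2 + 14*a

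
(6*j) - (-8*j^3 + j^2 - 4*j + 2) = 8*j^3 - j^2 + 10*j - 2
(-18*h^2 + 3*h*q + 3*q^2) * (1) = -18*h^2 + 3*h*q + 3*q^2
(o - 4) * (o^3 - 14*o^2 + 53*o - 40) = o^4 - 18*o^3 + 109*o^2 - 252*o + 160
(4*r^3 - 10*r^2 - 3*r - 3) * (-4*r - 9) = -16*r^4 + 4*r^3 + 102*r^2 + 39*r + 27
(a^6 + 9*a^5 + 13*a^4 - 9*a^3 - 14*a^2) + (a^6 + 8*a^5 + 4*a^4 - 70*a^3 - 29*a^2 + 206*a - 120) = 2*a^6 + 17*a^5 + 17*a^4 - 79*a^3 - 43*a^2 + 206*a - 120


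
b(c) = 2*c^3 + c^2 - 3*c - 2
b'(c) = 6*c^2 + 2*c - 3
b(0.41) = -2.92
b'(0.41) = -1.17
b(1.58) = 3.65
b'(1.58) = 15.14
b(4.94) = 248.69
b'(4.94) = 153.30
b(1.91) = 9.85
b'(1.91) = 22.71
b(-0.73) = -0.06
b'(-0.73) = -1.26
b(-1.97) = -7.50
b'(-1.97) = 16.35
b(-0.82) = 0.03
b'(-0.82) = -0.61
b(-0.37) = -0.85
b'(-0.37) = -2.92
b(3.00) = 52.00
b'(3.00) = 57.00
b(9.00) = 1510.00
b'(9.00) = 501.00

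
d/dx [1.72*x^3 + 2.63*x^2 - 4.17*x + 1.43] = 5.16*x^2 + 5.26*x - 4.17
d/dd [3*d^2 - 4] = 6*d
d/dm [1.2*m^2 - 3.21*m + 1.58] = 2.4*m - 3.21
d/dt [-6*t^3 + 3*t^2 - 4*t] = -18*t^2 + 6*t - 4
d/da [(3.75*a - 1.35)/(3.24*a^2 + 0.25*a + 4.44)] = (-12.15*a^2 + 8.748*a + 16.9875)/(10.4976*a^4 + 1.62*a^3 + 28.8337*a^2 + 2.22*a + 19.7136)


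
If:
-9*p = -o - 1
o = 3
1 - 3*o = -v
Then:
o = 3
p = 4/9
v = 8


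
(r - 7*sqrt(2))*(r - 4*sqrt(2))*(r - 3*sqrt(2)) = r^3 - 14*sqrt(2)*r^2 + 122*r - 168*sqrt(2)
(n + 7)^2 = n^2 + 14*n + 49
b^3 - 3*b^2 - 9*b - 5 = (b - 5)*(b + 1)^2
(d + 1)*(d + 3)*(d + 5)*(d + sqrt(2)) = d^4 + sqrt(2)*d^3 + 9*d^3 + 9*sqrt(2)*d^2 + 23*d^2 + 15*d + 23*sqrt(2)*d + 15*sqrt(2)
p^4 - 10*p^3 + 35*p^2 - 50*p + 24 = (p - 4)*(p - 3)*(p - 2)*(p - 1)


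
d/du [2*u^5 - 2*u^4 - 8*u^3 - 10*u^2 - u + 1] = 10*u^4 - 8*u^3 - 24*u^2 - 20*u - 1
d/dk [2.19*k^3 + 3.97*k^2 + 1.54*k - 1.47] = 6.57*k^2 + 7.94*k + 1.54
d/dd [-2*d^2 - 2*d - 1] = -4*d - 2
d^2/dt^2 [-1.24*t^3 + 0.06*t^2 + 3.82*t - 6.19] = 0.12 - 7.44*t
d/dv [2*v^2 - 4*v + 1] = 4*v - 4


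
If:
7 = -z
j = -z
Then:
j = 7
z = -7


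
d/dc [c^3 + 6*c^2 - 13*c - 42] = 3*c^2 + 12*c - 13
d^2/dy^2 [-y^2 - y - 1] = -2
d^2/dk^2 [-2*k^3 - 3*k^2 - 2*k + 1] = -12*k - 6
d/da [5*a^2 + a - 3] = 10*a + 1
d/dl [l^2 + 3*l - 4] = 2*l + 3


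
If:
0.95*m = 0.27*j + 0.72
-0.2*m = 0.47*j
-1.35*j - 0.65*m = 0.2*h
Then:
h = -0.26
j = -0.29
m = 0.68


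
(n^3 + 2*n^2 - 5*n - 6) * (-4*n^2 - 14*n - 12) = -4*n^5 - 22*n^4 - 20*n^3 + 70*n^2 + 144*n + 72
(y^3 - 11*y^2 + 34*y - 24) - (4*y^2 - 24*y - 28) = y^3 - 15*y^2 + 58*y + 4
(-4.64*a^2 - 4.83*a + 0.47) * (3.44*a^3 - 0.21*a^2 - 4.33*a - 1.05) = -15.9616*a^5 - 15.6408*a^4 + 22.7223*a^3 + 25.6872*a^2 + 3.0364*a - 0.4935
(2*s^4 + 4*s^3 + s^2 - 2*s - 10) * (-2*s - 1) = -4*s^5 - 10*s^4 - 6*s^3 + 3*s^2 + 22*s + 10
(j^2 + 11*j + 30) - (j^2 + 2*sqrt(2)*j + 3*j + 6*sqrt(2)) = -2*sqrt(2)*j + 8*j - 6*sqrt(2) + 30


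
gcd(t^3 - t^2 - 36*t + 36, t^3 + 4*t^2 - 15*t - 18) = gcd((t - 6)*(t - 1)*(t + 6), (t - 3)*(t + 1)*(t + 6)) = t + 6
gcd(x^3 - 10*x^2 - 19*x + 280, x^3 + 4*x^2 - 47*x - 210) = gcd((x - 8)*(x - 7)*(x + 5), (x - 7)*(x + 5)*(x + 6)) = x^2 - 2*x - 35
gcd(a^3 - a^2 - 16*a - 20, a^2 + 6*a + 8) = a + 2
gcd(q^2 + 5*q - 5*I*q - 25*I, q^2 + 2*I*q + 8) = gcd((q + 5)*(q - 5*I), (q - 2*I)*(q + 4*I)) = 1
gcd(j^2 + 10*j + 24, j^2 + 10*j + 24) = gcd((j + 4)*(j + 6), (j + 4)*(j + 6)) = j^2 + 10*j + 24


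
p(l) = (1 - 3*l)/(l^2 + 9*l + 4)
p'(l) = (1 - 3*l)*(-2*l - 9)/(l^2 + 9*l + 4)^2 - 3/(l^2 + 9*l + 4) = (3*l^2 - 2*l - 21)/(l^4 + 18*l^3 + 89*l^2 + 72*l + 16)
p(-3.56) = -0.76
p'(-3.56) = 0.10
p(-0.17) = 0.60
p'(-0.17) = -3.29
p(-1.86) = -0.71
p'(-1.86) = -0.08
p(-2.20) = -0.69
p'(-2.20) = -0.02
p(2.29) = -0.20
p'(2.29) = -0.01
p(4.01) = -0.20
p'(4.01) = 0.01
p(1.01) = -0.14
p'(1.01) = -0.10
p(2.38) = -0.20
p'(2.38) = -0.01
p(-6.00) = -1.36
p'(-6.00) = 0.51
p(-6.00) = -1.36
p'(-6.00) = 0.51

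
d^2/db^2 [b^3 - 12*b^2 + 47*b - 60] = 6*b - 24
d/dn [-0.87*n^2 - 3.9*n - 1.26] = -1.74*n - 3.9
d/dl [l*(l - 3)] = 2*l - 3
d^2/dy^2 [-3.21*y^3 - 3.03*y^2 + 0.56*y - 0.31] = -19.26*y - 6.06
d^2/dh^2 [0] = 0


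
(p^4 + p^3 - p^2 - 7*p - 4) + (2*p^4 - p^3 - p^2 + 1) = 3*p^4 - 2*p^2 - 7*p - 3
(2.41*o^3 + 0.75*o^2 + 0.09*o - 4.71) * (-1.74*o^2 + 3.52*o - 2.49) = -4.1934*o^5 + 7.1782*o^4 - 3.5175*o^3 + 6.6447*o^2 - 16.8033*o + 11.7279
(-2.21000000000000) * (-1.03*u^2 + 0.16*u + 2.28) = 2.2763*u^2 - 0.3536*u - 5.0388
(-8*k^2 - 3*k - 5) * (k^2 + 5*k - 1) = -8*k^4 - 43*k^3 - 12*k^2 - 22*k + 5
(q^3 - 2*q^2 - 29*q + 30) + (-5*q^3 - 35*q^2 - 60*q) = -4*q^3 - 37*q^2 - 89*q + 30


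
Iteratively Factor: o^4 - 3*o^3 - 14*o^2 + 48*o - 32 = (o - 1)*(o^3 - 2*o^2 - 16*o + 32) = (o - 4)*(o - 1)*(o^2 + 2*o - 8) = (o - 4)*(o - 1)*(o + 4)*(o - 2)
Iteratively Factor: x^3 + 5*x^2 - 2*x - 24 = (x + 3)*(x^2 + 2*x - 8) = (x - 2)*(x + 3)*(x + 4)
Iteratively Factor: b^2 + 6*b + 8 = (b + 2)*(b + 4)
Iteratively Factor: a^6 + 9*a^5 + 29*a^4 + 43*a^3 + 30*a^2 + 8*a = (a)*(a^5 + 9*a^4 + 29*a^3 + 43*a^2 + 30*a + 8) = a*(a + 1)*(a^4 + 8*a^3 + 21*a^2 + 22*a + 8) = a*(a + 1)*(a + 4)*(a^3 + 4*a^2 + 5*a + 2) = a*(a + 1)^2*(a + 4)*(a^2 + 3*a + 2) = a*(a + 1)^3*(a + 4)*(a + 2)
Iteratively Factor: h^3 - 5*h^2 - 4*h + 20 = (h - 2)*(h^2 - 3*h - 10) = (h - 5)*(h - 2)*(h + 2)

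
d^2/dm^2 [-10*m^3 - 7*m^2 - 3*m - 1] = -60*m - 14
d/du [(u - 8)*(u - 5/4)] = 2*u - 37/4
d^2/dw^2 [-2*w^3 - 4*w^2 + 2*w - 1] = -12*w - 8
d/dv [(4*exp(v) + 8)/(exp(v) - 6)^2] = 4*(-exp(v) - 10)*exp(v)/(exp(v) - 6)^3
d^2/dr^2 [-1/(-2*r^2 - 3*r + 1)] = 2*(-4*r^2 - 6*r + (4*r + 3)^2 + 2)/(2*r^2 + 3*r - 1)^3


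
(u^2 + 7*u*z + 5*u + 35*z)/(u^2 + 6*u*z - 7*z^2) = (-u - 5)/(-u + z)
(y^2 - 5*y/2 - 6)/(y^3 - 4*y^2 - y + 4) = (y + 3/2)/(y^2 - 1)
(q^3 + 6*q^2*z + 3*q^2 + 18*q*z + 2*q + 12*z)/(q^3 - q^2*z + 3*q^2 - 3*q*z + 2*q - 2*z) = (-q - 6*z)/(-q + z)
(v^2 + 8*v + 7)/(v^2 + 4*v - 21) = (v + 1)/(v - 3)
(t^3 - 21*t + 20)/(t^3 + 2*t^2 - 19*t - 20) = (t - 1)/(t + 1)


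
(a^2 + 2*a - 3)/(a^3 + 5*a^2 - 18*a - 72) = (a - 1)/(a^2 + 2*a - 24)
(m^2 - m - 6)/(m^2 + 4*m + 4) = (m - 3)/(m + 2)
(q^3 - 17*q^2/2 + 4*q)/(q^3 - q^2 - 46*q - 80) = q*(2*q - 1)/(2*(q^2 + 7*q + 10))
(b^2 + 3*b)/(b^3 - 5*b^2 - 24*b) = 1/(b - 8)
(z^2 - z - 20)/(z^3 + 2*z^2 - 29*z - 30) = (z + 4)/(z^2 + 7*z + 6)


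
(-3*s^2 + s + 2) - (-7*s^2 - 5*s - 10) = 4*s^2 + 6*s + 12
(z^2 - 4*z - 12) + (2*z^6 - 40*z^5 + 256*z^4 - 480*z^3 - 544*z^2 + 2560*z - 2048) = 2*z^6 - 40*z^5 + 256*z^4 - 480*z^3 - 543*z^2 + 2556*z - 2060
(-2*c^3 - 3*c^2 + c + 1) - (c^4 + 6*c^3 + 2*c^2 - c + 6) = -c^4 - 8*c^3 - 5*c^2 + 2*c - 5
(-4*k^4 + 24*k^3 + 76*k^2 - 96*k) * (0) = 0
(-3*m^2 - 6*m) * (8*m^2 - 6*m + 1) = -24*m^4 - 30*m^3 + 33*m^2 - 6*m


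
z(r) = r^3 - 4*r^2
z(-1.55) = -13.33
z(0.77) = -1.92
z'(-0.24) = 2.09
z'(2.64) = -0.21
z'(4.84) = 31.56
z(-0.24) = -0.24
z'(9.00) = 171.00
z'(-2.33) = 34.93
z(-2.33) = -34.36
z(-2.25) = -31.64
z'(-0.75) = 7.69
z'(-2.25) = 33.19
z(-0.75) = -2.67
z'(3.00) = 3.00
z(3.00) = -9.00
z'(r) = 3*r^2 - 8*r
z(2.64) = -9.48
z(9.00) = 405.00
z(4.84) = 19.68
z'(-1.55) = 19.61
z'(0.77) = -4.38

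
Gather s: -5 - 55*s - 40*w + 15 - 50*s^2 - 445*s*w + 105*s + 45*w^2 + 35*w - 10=-50*s^2 + s*(50 - 445*w) + 45*w^2 - 5*w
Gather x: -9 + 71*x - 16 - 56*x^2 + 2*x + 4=-56*x^2 + 73*x - 21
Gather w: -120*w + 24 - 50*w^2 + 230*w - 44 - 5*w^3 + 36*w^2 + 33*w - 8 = -5*w^3 - 14*w^2 + 143*w - 28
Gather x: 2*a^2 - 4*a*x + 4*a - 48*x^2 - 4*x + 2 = 2*a^2 + 4*a - 48*x^2 + x*(-4*a - 4) + 2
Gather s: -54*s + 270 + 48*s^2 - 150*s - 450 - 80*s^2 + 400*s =-32*s^2 + 196*s - 180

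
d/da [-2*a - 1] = -2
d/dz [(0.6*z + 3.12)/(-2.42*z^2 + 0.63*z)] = (1.452*z^2 + 15.1008*z - 1.9656)/(z^2*(5.8564*z^2 - 3.0492*z + 0.3969))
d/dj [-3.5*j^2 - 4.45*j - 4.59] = -7.0*j - 4.45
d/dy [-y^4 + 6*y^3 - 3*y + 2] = -4*y^3 + 18*y^2 - 3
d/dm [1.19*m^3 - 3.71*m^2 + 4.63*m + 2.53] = 3.57*m^2 - 7.42*m + 4.63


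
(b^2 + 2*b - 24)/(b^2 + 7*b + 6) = (b - 4)/(b + 1)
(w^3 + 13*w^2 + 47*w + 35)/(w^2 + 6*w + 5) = w + 7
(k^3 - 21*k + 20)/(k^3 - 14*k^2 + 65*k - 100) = (k^2 + 4*k - 5)/(k^2 - 10*k + 25)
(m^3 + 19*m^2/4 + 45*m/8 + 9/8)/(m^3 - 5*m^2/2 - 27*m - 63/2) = (m + 1/4)/(m - 7)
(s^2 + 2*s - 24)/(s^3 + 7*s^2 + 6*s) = (s - 4)/(s*(s + 1))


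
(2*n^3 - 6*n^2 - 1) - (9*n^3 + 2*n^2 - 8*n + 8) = -7*n^3 - 8*n^2 + 8*n - 9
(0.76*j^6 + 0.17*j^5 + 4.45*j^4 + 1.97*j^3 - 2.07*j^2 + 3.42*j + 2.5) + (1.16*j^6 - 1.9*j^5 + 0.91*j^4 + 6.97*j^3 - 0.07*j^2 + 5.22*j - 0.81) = 1.92*j^6 - 1.73*j^5 + 5.36*j^4 + 8.94*j^3 - 2.14*j^2 + 8.64*j + 1.69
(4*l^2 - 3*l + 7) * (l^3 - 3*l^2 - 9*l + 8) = 4*l^5 - 15*l^4 - 20*l^3 + 38*l^2 - 87*l + 56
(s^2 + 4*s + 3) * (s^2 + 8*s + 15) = s^4 + 12*s^3 + 50*s^2 + 84*s + 45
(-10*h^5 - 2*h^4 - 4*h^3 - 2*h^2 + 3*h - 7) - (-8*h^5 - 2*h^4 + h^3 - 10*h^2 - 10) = -2*h^5 - 5*h^3 + 8*h^2 + 3*h + 3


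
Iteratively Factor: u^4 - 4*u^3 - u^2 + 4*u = (u + 1)*(u^3 - 5*u^2 + 4*u) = (u - 4)*(u + 1)*(u^2 - u) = u*(u - 4)*(u + 1)*(u - 1)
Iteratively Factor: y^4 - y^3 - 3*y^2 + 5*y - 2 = (y + 2)*(y^3 - 3*y^2 + 3*y - 1) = (y - 1)*(y + 2)*(y^2 - 2*y + 1) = (y - 1)^2*(y + 2)*(y - 1)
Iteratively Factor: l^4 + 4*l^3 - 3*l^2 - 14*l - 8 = (l + 4)*(l^3 - 3*l - 2) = (l + 1)*(l + 4)*(l^2 - l - 2) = (l + 1)^2*(l + 4)*(l - 2)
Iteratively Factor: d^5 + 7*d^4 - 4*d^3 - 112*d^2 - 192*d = (d)*(d^4 + 7*d^3 - 4*d^2 - 112*d - 192) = d*(d + 4)*(d^3 + 3*d^2 - 16*d - 48) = d*(d + 4)^2*(d^2 - d - 12) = d*(d + 3)*(d + 4)^2*(d - 4)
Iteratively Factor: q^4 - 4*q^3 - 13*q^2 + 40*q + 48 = (q - 4)*(q^3 - 13*q - 12) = (q - 4)*(q + 1)*(q^2 - q - 12) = (q - 4)*(q + 1)*(q + 3)*(q - 4)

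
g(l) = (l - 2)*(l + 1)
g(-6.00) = 40.00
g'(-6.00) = -13.00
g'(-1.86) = -4.72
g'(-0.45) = -1.90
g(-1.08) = 0.25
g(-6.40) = 45.36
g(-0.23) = -1.72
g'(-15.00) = -31.00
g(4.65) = 14.97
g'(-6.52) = -14.04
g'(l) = 2*l - 1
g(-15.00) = 238.00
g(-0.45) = -1.35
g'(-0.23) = -1.46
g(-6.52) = 47.03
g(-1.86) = 3.32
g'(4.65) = 8.30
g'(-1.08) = -3.16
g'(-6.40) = -13.80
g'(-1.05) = -3.10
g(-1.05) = 0.15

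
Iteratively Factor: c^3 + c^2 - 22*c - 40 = (c - 5)*(c^2 + 6*c + 8) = (c - 5)*(c + 2)*(c + 4)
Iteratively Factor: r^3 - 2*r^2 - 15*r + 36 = (r + 4)*(r^2 - 6*r + 9) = (r - 3)*(r + 4)*(r - 3)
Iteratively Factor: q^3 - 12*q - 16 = (q - 4)*(q^2 + 4*q + 4) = (q - 4)*(q + 2)*(q + 2)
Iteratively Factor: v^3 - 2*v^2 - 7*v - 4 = (v - 4)*(v^2 + 2*v + 1) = (v - 4)*(v + 1)*(v + 1)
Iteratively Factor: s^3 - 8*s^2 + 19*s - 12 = (s - 3)*(s^2 - 5*s + 4) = (s - 4)*(s - 3)*(s - 1)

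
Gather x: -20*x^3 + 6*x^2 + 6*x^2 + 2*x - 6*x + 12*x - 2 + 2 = -20*x^3 + 12*x^2 + 8*x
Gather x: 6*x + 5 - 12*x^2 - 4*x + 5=-12*x^2 + 2*x + 10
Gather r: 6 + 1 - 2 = 5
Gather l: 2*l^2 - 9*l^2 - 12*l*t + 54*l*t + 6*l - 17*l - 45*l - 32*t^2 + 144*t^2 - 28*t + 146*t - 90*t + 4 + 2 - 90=-7*l^2 + l*(42*t - 56) + 112*t^2 + 28*t - 84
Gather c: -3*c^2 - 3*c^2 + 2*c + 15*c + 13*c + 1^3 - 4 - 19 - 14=-6*c^2 + 30*c - 36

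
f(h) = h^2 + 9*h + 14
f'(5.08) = 19.16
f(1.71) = 32.31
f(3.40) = 56.16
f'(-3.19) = 2.62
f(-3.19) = -4.53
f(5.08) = 85.53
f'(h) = 2*h + 9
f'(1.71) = 12.42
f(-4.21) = -6.17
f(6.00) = 104.00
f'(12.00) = 33.00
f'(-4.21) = 0.58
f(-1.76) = 1.26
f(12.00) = 266.00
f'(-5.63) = -2.26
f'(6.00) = 21.00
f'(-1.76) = 5.48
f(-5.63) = -4.97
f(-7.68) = 3.86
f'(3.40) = 15.80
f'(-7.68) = -6.36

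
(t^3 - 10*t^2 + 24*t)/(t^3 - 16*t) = (t - 6)/(t + 4)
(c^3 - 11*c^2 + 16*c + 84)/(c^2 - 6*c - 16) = (c^2 - 13*c + 42)/(c - 8)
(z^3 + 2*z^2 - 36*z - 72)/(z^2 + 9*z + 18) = (z^2 - 4*z - 12)/(z + 3)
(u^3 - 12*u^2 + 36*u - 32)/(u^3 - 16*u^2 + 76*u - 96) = (u - 2)/(u - 6)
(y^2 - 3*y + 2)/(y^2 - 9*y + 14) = (y - 1)/(y - 7)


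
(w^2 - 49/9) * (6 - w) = -w^3 + 6*w^2 + 49*w/9 - 98/3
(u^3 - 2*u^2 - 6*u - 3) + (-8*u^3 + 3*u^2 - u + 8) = -7*u^3 + u^2 - 7*u + 5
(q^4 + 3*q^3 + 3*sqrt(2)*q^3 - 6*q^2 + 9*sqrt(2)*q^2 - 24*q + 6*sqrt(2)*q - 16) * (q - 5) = q^5 - 2*q^4 + 3*sqrt(2)*q^4 - 21*q^3 - 6*sqrt(2)*q^3 - 39*sqrt(2)*q^2 + 6*q^2 - 30*sqrt(2)*q + 104*q + 80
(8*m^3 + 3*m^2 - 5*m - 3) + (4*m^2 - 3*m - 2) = 8*m^3 + 7*m^2 - 8*m - 5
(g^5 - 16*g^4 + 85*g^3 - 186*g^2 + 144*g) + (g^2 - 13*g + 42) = g^5 - 16*g^4 + 85*g^3 - 185*g^2 + 131*g + 42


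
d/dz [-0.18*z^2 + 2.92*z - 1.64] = 2.92 - 0.36*z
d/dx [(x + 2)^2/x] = 1 - 4/x^2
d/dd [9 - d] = -1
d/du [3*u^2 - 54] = 6*u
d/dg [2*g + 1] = 2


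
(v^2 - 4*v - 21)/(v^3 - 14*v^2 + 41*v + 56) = (v + 3)/(v^2 - 7*v - 8)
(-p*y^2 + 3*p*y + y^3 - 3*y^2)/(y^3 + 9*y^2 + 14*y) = (-p*y + 3*p + y^2 - 3*y)/(y^2 + 9*y + 14)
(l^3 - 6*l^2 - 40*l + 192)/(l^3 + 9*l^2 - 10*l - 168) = (l - 8)/(l + 7)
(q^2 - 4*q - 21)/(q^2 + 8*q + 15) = (q - 7)/(q + 5)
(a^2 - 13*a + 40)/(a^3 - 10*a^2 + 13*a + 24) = (a - 5)/(a^2 - 2*a - 3)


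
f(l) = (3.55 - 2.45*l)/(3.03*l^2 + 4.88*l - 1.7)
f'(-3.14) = 0.77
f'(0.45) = -17.33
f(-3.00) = 1.00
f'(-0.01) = -4.23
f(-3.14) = 0.87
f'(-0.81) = 0.68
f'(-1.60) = 13.13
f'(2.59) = -0.02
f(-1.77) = -9.33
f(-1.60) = -4.27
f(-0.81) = -1.51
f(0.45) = 2.21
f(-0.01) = -2.04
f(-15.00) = 0.07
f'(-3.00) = 0.99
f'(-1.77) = 67.49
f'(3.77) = 0.00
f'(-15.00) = 0.01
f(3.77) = -0.10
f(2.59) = -0.09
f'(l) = (3.55 - 2.45*l)*(-6.06*l - 4.88)/(3.03*l^2 + 4.88*l - 1.7)^2 - 2.45/(3.03*l^2 + 4.88*l - 1.7) = (7.4235*l^2 - 21.513*l - 13.159)/(9.1809*l^4 + 29.5728*l^3 + 13.5124*l^2 - 16.592*l + 2.89)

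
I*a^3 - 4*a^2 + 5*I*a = a*(a + 5*I)*(I*a + 1)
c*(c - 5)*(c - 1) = c^3 - 6*c^2 + 5*c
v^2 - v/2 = v*(v - 1/2)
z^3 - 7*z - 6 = (z - 3)*(z + 1)*(z + 2)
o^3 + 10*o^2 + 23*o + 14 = (o + 1)*(o + 2)*(o + 7)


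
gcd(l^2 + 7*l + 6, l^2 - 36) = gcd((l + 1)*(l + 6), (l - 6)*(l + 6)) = l + 6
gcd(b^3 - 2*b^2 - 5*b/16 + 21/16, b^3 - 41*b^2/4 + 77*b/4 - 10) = b - 1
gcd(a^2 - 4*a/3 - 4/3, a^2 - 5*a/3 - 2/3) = a - 2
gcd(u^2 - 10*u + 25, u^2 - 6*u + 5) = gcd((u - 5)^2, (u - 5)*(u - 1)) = u - 5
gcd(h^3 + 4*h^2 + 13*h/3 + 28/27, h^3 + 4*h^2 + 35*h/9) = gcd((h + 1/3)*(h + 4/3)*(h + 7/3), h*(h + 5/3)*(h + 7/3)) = h + 7/3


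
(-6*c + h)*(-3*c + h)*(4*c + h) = 72*c^3 - 18*c^2*h - 5*c*h^2 + h^3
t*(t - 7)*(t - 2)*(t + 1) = t^4 - 8*t^3 + 5*t^2 + 14*t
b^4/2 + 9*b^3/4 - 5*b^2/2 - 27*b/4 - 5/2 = (b/2 + 1/2)*(b - 2)*(b + 1/2)*(b + 5)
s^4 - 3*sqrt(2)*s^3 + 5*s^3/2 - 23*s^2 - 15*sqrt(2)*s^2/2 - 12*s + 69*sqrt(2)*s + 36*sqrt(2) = (s - 4)*(s + 1/2)*(s + 6)*(s - 3*sqrt(2))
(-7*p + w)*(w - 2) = -7*p*w + 14*p + w^2 - 2*w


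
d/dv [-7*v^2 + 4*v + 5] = 4 - 14*v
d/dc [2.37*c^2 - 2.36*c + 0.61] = 4.74*c - 2.36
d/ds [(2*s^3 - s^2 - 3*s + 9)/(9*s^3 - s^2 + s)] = (7*s^4 + 58*s^3 - 247*s^2 + 18*s - 9)/(s^2*(81*s^4 - 18*s^3 + 19*s^2 - 2*s + 1))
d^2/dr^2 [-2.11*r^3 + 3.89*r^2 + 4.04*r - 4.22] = 7.78 - 12.66*r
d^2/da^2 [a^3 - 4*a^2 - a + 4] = 6*a - 8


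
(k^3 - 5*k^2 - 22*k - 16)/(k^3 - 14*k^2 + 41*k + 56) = (k + 2)/(k - 7)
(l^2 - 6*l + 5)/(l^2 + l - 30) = (l - 1)/(l + 6)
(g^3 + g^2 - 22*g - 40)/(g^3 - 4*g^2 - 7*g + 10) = (g + 4)/(g - 1)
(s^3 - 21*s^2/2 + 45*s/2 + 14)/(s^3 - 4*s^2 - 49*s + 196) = (s + 1/2)/(s + 7)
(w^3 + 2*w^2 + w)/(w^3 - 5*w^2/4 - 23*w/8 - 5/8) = 8*w*(w + 1)/(8*w^2 - 18*w - 5)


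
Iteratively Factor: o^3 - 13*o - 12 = (o + 3)*(o^2 - 3*o - 4) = (o - 4)*(o + 3)*(o + 1)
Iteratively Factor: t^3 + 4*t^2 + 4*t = (t + 2)*(t^2 + 2*t) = (t + 2)^2*(t)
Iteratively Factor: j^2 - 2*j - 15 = (j - 5)*(j + 3)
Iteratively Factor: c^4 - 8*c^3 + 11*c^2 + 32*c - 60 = (c - 3)*(c^3 - 5*c^2 - 4*c + 20) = (c - 3)*(c + 2)*(c^2 - 7*c + 10) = (c - 5)*(c - 3)*(c + 2)*(c - 2)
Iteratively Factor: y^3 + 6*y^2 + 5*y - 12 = (y + 3)*(y^2 + 3*y - 4) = (y + 3)*(y + 4)*(y - 1)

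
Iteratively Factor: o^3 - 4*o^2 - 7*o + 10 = (o - 1)*(o^2 - 3*o - 10) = (o - 1)*(o + 2)*(o - 5)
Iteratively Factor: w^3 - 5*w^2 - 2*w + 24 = (w - 3)*(w^2 - 2*w - 8) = (w - 4)*(w - 3)*(w + 2)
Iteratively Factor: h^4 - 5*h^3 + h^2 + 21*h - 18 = (h - 3)*(h^3 - 2*h^2 - 5*h + 6) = (h - 3)*(h + 2)*(h^2 - 4*h + 3) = (h - 3)^2*(h + 2)*(h - 1)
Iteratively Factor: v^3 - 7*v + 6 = (v + 3)*(v^2 - 3*v + 2) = (v - 1)*(v + 3)*(v - 2)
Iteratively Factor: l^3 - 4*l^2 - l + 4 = (l - 1)*(l^2 - 3*l - 4) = (l - 1)*(l + 1)*(l - 4)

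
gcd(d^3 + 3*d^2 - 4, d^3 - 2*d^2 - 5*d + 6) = d^2 + d - 2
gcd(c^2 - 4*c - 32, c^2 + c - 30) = 1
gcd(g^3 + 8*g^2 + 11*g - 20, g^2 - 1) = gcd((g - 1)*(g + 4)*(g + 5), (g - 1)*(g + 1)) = g - 1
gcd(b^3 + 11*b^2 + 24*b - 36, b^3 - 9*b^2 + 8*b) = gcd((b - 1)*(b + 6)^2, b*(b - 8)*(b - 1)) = b - 1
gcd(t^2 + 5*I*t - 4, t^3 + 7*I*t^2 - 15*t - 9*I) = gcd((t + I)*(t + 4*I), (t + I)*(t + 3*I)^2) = t + I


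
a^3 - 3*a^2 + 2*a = a*(a - 2)*(a - 1)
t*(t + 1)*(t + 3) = t^3 + 4*t^2 + 3*t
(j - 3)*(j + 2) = j^2 - j - 6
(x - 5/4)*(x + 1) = x^2 - x/4 - 5/4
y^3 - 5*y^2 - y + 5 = (y - 5)*(y - 1)*(y + 1)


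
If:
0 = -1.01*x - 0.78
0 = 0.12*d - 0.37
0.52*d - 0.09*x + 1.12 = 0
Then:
No Solution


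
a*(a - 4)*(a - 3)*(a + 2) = a^4 - 5*a^3 - 2*a^2 + 24*a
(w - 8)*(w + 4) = w^2 - 4*w - 32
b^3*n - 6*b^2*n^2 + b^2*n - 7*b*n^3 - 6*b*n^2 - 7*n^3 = (b - 7*n)*(b + n)*(b*n + n)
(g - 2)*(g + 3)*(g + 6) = g^3 + 7*g^2 - 36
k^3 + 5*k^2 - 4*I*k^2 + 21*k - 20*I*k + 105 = (k + 5)*(k - 7*I)*(k + 3*I)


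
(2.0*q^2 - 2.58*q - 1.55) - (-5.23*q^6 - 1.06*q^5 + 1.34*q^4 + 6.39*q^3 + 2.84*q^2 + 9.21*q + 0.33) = 5.23*q^6 + 1.06*q^5 - 1.34*q^4 - 6.39*q^3 - 0.84*q^2 - 11.79*q - 1.88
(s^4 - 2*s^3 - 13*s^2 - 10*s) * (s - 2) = s^5 - 4*s^4 - 9*s^3 + 16*s^2 + 20*s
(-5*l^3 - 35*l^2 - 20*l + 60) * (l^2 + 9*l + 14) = -5*l^5 - 80*l^4 - 405*l^3 - 610*l^2 + 260*l + 840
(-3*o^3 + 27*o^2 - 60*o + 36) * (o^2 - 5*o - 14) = -3*o^5 + 42*o^4 - 153*o^3 - 42*o^2 + 660*o - 504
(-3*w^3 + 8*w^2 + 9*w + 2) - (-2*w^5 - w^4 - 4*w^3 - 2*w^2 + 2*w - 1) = 2*w^5 + w^4 + w^3 + 10*w^2 + 7*w + 3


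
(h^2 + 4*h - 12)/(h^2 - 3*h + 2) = (h + 6)/(h - 1)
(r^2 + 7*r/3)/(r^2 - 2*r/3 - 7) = r/(r - 3)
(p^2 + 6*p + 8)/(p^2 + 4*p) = (p + 2)/p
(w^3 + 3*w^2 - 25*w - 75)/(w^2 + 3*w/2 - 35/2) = 2*(w^2 - 2*w - 15)/(2*w - 7)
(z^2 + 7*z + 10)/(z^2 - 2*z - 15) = (z^2 + 7*z + 10)/(z^2 - 2*z - 15)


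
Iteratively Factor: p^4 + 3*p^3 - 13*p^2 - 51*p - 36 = (p + 3)*(p^3 - 13*p - 12) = (p - 4)*(p + 3)*(p^2 + 4*p + 3) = (p - 4)*(p + 1)*(p + 3)*(p + 3)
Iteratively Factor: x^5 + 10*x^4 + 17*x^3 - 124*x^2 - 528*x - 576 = (x + 3)*(x^4 + 7*x^3 - 4*x^2 - 112*x - 192) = (x + 3)*(x + 4)*(x^3 + 3*x^2 - 16*x - 48) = (x + 3)*(x + 4)^2*(x^2 - x - 12) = (x - 4)*(x + 3)*(x + 4)^2*(x + 3)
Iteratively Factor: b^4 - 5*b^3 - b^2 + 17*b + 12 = (b + 1)*(b^3 - 6*b^2 + 5*b + 12) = (b + 1)^2*(b^2 - 7*b + 12) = (b - 4)*(b + 1)^2*(b - 3)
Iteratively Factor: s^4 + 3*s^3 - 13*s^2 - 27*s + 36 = (s + 4)*(s^3 - s^2 - 9*s + 9) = (s + 3)*(s + 4)*(s^2 - 4*s + 3) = (s - 1)*(s + 3)*(s + 4)*(s - 3)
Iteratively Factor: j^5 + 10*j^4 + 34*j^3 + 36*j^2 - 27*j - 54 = (j + 3)*(j^4 + 7*j^3 + 13*j^2 - 3*j - 18) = (j + 3)^2*(j^3 + 4*j^2 + j - 6) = (j - 1)*(j + 3)^2*(j^2 + 5*j + 6) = (j - 1)*(j + 2)*(j + 3)^2*(j + 3)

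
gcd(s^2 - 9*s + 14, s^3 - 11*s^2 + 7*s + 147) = s - 7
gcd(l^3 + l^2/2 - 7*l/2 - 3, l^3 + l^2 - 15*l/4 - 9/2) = l^2 - l/2 - 3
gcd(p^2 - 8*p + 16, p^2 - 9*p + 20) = p - 4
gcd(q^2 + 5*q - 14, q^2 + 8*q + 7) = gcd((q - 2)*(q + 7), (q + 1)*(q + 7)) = q + 7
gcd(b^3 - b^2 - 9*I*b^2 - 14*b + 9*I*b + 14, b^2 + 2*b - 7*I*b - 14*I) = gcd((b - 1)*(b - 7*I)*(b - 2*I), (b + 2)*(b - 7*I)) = b - 7*I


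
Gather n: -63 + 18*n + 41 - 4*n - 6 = 14*n - 28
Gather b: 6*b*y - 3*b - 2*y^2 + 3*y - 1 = b*(6*y - 3) - 2*y^2 + 3*y - 1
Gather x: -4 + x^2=x^2 - 4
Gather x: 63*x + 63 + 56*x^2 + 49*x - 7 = 56*x^2 + 112*x + 56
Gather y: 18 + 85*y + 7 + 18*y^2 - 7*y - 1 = 18*y^2 + 78*y + 24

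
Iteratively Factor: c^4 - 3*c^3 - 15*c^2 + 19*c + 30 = (c - 5)*(c^3 + 2*c^2 - 5*c - 6) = (c - 5)*(c + 3)*(c^2 - c - 2) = (c - 5)*(c - 2)*(c + 3)*(c + 1)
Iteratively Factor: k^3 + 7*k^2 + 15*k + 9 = (k + 3)*(k^2 + 4*k + 3) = (k + 1)*(k + 3)*(k + 3)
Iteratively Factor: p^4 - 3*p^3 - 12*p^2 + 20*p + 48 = (p + 2)*(p^3 - 5*p^2 - 2*p + 24) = (p + 2)^2*(p^2 - 7*p + 12) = (p - 4)*(p + 2)^2*(p - 3)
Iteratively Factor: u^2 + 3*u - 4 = (u + 4)*(u - 1)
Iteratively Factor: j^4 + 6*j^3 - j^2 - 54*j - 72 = (j + 3)*(j^3 + 3*j^2 - 10*j - 24) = (j + 3)*(j + 4)*(j^2 - j - 6) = (j + 2)*(j + 3)*(j + 4)*(j - 3)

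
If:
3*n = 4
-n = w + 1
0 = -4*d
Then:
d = 0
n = 4/3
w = -7/3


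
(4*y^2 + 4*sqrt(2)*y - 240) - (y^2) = 3*y^2 + 4*sqrt(2)*y - 240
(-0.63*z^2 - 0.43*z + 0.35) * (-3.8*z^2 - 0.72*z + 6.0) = 2.394*z^4 + 2.0876*z^3 - 4.8004*z^2 - 2.832*z + 2.1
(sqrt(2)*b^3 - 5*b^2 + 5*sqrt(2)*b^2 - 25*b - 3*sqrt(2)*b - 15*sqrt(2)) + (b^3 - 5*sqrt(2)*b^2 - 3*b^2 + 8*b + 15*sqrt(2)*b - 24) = b^3 + sqrt(2)*b^3 - 8*b^2 - 17*b + 12*sqrt(2)*b - 24 - 15*sqrt(2)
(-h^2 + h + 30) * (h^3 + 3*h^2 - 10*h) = -h^5 - 2*h^4 + 43*h^3 + 80*h^2 - 300*h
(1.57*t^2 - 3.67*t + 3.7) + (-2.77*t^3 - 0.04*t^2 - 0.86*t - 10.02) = -2.77*t^3 + 1.53*t^2 - 4.53*t - 6.32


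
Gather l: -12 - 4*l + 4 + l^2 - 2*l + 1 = l^2 - 6*l - 7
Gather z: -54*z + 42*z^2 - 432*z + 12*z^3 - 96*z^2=12*z^3 - 54*z^2 - 486*z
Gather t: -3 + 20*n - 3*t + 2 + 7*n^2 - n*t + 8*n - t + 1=7*n^2 + 28*n + t*(-n - 4)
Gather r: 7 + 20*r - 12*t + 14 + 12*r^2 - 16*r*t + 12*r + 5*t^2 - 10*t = 12*r^2 + r*(32 - 16*t) + 5*t^2 - 22*t + 21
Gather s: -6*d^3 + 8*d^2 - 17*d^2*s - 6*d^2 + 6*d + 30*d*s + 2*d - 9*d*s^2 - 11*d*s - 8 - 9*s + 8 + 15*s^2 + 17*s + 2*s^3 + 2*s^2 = -6*d^3 + 2*d^2 + 8*d + 2*s^3 + s^2*(17 - 9*d) + s*(-17*d^2 + 19*d + 8)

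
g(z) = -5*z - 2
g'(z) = -5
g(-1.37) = 4.85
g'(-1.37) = -5.00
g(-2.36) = 9.80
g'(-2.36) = -5.00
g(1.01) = -7.05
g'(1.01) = -5.00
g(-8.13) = 38.65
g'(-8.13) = -5.00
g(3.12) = -17.60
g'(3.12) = -5.00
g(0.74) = -5.70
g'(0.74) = -5.00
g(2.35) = -13.75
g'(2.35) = -5.00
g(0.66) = -5.30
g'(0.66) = -5.00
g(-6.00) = 28.00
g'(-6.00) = -5.00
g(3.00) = -17.00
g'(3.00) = -5.00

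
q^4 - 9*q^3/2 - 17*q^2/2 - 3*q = q*(q - 6)*(q + 1/2)*(q + 1)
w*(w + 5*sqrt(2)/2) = w^2 + 5*sqrt(2)*w/2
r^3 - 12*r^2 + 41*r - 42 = (r - 7)*(r - 3)*(r - 2)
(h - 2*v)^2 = h^2 - 4*h*v + 4*v^2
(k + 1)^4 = k^4 + 4*k^3 + 6*k^2 + 4*k + 1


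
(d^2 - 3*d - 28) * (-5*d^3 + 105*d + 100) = -5*d^5 + 15*d^4 + 245*d^3 - 215*d^2 - 3240*d - 2800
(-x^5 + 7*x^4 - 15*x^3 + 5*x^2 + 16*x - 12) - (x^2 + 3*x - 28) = -x^5 + 7*x^4 - 15*x^3 + 4*x^2 + 13*x + 16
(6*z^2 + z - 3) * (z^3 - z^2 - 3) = 6*z^5 - 5*z^4 - 4*z^3 - 15*z^2 - 3*z + 9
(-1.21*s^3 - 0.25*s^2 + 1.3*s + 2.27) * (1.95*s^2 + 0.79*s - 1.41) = -2.3595*s^5 - 1.4434*s^4 + 4.0436*s^3 + 5.806*s^2 - 0.0396999999999998*s - 3.2007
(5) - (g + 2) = 3 - g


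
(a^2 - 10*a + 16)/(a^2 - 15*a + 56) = (a - 2)/(a - 7)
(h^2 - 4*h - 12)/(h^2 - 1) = (h^2 - 4*h - 12)/(h^2 - 1)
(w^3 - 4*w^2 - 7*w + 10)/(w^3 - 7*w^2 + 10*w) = (w^2 + w - 2)/(w*(w - 2))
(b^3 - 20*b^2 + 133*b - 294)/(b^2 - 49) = (b^2 - 13*b + 42)/(b + 7)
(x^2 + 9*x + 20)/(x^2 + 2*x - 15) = (x + 4)/(x - 3)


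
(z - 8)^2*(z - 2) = z^3 - 18*z^2 + 96*z - 128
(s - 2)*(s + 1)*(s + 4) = s^3 + 3*s^2 - 6*s - 8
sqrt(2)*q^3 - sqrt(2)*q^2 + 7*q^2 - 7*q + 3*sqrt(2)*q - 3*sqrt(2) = (q - 1)*(q + 3*sqrt(2))*(sqrt(2)*q + 1)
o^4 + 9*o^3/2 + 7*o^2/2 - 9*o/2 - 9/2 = (o - 1)*(o + 1)*(o + 3/2)*(o + 3)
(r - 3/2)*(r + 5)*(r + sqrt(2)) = r^3 + sqrt(2)*r^2 + 7*r^2/2 - 15*r/2 + 7*sqrt(2)*r/2 - 15*sqrt(2)/2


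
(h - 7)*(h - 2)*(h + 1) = h^3 - 8*h^2 + 5*h + 14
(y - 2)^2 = y^2 - 4*y + 4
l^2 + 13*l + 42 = (l + 6)*(l + 7)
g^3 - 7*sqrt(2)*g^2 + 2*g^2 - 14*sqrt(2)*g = g*(g + 2)*(g - 7*sqrt(2))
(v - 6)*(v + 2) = v^2 - 4*v - 12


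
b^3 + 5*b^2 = b^2*(b + 5)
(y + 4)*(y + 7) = y^2 + 11*y + 28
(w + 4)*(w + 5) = w^2 + 9*w + 20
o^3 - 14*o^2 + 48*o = o*(o - 8)*(o - 6)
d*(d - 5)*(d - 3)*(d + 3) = d^4 - 5*d^3 - 9*d^2 + 45*d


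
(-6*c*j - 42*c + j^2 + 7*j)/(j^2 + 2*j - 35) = (-6*c + j)/(j - 5)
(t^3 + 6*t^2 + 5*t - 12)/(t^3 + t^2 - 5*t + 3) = (t + 4)/(t - 1)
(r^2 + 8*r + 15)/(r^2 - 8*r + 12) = (r^2 + 8*r + 15)/(r^2 - 8*r + 12)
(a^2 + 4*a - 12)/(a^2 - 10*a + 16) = (a + 6)/(a - 8)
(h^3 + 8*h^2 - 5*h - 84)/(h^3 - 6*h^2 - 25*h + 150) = (h^3 + 8*h^2 - 5*h - 84)/(h^3 - 6*h^2 - 25*h + 150)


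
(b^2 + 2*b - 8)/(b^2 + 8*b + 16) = (b - 2)/(b + 4)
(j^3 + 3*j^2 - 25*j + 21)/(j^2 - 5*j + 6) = (j^2 + 6*j - 7)/(j - 2)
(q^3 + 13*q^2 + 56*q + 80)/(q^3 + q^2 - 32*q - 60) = (q^2 + 8*q + 16)/(q^2 - 4*q - 12)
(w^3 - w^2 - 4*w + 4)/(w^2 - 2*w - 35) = (-w^3 + w^2 + 4*w - 4)/(-w^2 + 2*w + 35)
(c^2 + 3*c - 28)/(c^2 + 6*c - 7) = (c - 4)/(c - 1)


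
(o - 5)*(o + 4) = o^2 - o - 20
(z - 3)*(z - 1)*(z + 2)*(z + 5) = z^4 + 3*z^3 - 15*z^2 - 19*z + 30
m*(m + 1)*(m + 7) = m^3 + 8*m^2 + 7*m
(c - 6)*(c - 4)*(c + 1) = c^3 - 9*c^2 + 14*c + 24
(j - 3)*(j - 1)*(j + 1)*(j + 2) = j^4 - j^3 - 7*j^2 + j + 6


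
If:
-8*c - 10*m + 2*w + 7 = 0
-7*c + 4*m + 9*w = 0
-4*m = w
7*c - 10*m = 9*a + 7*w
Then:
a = 343/585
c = 112/65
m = -49/130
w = 98/65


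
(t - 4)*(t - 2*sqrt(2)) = t^2 - 4*t - 2*sqrt(2)*t + 8*sqrt(2)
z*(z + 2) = z^2 + 2*z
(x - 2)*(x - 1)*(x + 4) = x^3 + x^2 - 10*x + 8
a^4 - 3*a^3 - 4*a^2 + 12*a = a*(a - 3)*(a - 2)*(a + 2)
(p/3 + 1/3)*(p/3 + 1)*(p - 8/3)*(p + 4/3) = p^4/9 + 8*p^3/27 - 53*p^2/81 - 164*p/81 - 32/27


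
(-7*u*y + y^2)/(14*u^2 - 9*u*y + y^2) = y/(-2*u + y)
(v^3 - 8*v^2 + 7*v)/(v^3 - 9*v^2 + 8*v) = (v - 7)/(v - 8)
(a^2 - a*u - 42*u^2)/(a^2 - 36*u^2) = (-a + 7*u)/(-a + 6*u)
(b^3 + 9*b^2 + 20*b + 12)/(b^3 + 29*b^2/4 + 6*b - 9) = 4*(b + 1)/(4*b - 3)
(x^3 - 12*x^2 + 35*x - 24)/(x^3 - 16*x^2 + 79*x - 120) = (x - 1)/(x - 5)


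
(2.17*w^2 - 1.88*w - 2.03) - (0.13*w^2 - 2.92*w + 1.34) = 2.04*w^2 + 1.04*w - 3.37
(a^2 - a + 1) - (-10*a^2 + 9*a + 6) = 11*a^2 - 10*a - 5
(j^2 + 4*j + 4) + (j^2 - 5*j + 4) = 2*j^2 - j + 8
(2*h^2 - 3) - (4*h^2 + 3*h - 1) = -2*h^2 - 3*h - 2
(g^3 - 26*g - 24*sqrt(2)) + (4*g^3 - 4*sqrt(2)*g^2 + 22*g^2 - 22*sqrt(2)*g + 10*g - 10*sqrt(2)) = 5*g^3 - 4*sqrt(2)*g^2 + 22*g^2 - 22*sqrt(2)*g - 16*g - 34*sqrt(2)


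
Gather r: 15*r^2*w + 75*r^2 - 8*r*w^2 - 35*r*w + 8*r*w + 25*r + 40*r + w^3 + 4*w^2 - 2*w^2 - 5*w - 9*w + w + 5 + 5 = r^2*(15*w + 75) + r*(-8*w^2 - 27*w + 65) + w^3 + 2*w^2 - 13*w + 10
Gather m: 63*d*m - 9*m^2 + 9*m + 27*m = -9*m^2 + m*(63*d + 36)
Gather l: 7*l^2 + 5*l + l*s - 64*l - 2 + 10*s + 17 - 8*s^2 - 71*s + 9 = 7*l^2 + l*(s - 59) - 8*s^2 - 61*s + 24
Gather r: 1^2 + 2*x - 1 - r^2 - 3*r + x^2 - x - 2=-r^2 - 3*r + x^2 + x - 2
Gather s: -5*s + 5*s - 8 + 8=0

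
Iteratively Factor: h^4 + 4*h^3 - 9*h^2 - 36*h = (h)*(h^3 + 4*h^2 - 9*h - 36) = h*(h + 4)*(h^2 - 9) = h*(h + 3)*(h + 4)*(h - 3)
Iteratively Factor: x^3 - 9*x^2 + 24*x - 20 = (x - 5)*(x^2 - 4*x + 4) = (x - 5)*(x - 2)*(x - 2)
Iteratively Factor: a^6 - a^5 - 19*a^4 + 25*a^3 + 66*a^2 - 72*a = (a - 1)*(a^5 - 19*a^3 + 6*a^2 + 72*a) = a*(a - 1)*(a^4 - 19*a^2 + 6*a + 72) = a*(a - 1)*(a + 4)*(a^3 - 4*a^2 - 3*a + 18) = a*(a - 1)*(a + 2)*(a + 4)*(a^2 - 6*a + 9) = a*(a - 3)*(a - 1)*(a + 2)*(a + 4)*(a - 3)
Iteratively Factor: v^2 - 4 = (v - 2)*(v + 2)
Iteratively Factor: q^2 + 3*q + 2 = (q + 2)*(q + 1)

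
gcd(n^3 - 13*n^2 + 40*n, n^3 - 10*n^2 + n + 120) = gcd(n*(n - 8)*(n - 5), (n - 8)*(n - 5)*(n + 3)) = n^2 - 13*n + 40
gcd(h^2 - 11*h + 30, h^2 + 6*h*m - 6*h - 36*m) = h - 6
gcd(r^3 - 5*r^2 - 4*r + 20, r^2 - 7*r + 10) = r^2 - 7*r + 10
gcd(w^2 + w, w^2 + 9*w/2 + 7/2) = w + 1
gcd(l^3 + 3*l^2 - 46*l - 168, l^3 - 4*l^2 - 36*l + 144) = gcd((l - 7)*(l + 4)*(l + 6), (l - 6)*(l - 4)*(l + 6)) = l + 6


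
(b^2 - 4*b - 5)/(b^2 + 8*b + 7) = (b - 5)/(b + 7)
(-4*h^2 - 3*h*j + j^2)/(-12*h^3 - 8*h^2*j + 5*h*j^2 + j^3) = (4*h - j)/(12*h^2 - 4*h*j - j^2)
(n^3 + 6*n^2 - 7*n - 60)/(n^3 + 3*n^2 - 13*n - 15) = (n + 4)/(n + 1)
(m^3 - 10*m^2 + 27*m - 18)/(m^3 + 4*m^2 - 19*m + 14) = (m^2 - 9*m + 18)/(m^2 + 5*m - 14)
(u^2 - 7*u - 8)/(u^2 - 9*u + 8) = (u + 1)/(u - 1)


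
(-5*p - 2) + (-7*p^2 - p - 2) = -7*p^2 - 6*p - 4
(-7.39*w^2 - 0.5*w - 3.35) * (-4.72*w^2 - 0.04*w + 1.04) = 34.8808*w^4 + 2.6556*w^3 + 8.1464*w^2 - 0.386*w - 3.484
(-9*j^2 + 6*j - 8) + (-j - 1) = -9*j^2 + 5*j - 9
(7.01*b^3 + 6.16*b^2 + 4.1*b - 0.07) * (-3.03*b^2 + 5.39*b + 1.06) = -21.2403*b^5 + 19.1191*b^4 + 28.21*b^3 + 28.8407*b^2 + 3.9687*b - 0.0742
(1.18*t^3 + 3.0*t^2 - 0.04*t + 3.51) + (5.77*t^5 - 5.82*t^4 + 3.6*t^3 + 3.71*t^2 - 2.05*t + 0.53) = 5.77*t^5 - 5.82*t^4 + 4.78*t^3 + 6.71*t^2 - 2.09*t + 4.04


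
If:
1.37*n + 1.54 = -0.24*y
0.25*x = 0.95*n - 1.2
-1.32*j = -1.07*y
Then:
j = 0.810606060606061*y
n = -0.175182481751825*y - 1.12408759124088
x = -0.665693430656934*y - 9.07153284671533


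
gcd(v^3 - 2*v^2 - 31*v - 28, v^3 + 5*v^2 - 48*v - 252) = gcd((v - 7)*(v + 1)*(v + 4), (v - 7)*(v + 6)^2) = v - 7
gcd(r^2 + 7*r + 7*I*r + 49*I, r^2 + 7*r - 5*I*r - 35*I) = r + 7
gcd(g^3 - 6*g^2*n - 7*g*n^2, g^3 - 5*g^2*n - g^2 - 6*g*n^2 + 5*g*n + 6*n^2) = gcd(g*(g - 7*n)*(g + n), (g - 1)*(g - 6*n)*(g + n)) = g + n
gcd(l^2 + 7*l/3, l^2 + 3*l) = l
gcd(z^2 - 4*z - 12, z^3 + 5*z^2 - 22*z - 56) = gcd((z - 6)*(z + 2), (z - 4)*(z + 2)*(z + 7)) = z + 2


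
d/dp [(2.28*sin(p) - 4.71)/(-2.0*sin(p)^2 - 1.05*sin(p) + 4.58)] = (4.56*sin(p)^2 - 18.84*sin(p) + 5.4969)*cos(p)/(4.0*sin(p)^4 + 4.2*sin(p)^3 - 17.2175*sin(p)^2 - 9.618*sin(p) + 20.9764)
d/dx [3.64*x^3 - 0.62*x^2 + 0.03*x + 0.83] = 10.92*x^2 - 1.24*x + 0.03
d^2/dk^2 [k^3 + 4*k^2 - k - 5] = 6*k + 8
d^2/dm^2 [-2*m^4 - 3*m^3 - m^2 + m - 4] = -24*m^2 - 18*m - 2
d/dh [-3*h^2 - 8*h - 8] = -6*h - 8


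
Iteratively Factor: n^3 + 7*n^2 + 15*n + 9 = (n + 3)*(n^2 + 4*n + 3) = (n + 1)*(n + 3)*(n + 3)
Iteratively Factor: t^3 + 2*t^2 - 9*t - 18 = (t - 3)*(t^2 + 5*t + 6) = (t - 3)*(t + 2)*(t + 3)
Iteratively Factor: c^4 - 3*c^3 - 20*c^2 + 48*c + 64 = (c + 1)*(c^3 - 4*c^2 - 16*c + 64) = (c - 4)*(c + 1)*(c^2 - 16) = (c - 4)^2*(c + 1)*(c + 4)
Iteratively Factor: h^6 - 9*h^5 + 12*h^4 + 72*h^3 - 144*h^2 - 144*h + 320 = (h + 2)*(h^5 - 11*h^4 + 34*h^3 + 4*h^2 - 152*h + 160) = (h + 2)^2*(h^4 - 13*h^3 + 60*h^2 - 116*h + 80) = (h - 2)*(h + 2)^2*(h^3 - 11*h^2 + 38*h - 40) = (h - 2)^2*(h + 2)^2*(h^2 - 9*h + 20) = (h - 4)*(h - 2)^2*(h + 2)^2*(h - 5)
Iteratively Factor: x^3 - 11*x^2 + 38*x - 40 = (x - 5)*(x^2 - 6*x + 8) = (x - 5)*(x - 4)*(x - 2)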